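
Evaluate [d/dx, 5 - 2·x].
-2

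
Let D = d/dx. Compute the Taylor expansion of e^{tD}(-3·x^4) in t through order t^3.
3 x \left(- 4 t^{3} - 6 t^{2} x - 4 t x^{2} - x^{3}\right)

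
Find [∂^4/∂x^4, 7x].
28\frac{d^{3}}{dx^{3}}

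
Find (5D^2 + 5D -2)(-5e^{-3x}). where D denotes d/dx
- 140 e^{- 3 x}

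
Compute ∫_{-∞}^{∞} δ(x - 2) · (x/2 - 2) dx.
-1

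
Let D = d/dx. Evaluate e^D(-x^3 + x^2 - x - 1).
- x^{3} - 2 x^{2} - 2 x - 2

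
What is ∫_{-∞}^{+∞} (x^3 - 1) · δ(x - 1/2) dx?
- \frac{7}{8}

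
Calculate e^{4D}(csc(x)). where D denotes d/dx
\csc{\left(x + 4 \right)}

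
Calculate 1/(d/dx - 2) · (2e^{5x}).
\frac{2 e^{5 x}}{3}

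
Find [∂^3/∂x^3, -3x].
-9\frac{d^{2}}{dx^{2}}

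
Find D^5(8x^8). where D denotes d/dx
53760 x^{3}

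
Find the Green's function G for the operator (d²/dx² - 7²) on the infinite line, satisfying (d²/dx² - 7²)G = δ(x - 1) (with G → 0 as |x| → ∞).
-\frac{e^{-7|x - 1|}}{14}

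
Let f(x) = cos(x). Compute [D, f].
- \sin{\left(x \right)}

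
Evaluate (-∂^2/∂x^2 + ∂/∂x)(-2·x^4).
8 x^{2} \left(3 - x\right)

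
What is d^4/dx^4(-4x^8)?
- 6720 x^{4}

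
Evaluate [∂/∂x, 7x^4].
28 x^{3}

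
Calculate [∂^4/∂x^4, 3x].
12\frac{d^{3}}{dx^{3}}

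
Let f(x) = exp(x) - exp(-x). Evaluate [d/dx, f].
2 \cosh{\left(x \right)}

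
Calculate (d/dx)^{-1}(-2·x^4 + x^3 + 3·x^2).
- \frac{2 x^{5}}{5} + \frac{x^{4}}{4} + x^{3}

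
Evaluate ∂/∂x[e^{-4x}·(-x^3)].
x^{2} \left(4 x - 3\right) e^{- 4 x}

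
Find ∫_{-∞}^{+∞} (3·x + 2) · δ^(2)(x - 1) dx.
0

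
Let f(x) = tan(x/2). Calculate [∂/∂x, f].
\frac{1}{\cos{\left(x \right)} + 1}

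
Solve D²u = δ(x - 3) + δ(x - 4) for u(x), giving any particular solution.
\frac{|x - 3|}{2} + \frac{|x - 4|}{2}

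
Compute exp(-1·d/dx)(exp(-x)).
e^{1 - x}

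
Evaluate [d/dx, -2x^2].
- 4 x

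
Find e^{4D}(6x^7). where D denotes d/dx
6 x^{7} + 168 x^{6} + 2016 x^{5} + 13440 x^{4} + 53760 x^{3} + 129024 x^{2} + 172032 x + 98304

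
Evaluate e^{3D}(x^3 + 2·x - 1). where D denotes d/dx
x^{3} + 9 x^{2} + 29 x + 32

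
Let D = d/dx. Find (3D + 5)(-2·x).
- 10 x - 6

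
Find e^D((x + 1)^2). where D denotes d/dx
x^{2} + 4 x + 4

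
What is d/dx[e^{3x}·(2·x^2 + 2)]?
\left(6 x^{2} + 4 x + 6\right) e^{3 x}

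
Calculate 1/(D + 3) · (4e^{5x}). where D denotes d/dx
\frac{e^{5 x}}{2}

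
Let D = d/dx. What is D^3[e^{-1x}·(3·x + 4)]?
\left(5 - 3 x\right) e^{- x}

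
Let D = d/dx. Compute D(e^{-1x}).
- e^{- x}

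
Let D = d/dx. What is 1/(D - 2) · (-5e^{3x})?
- 5 e^{3 x}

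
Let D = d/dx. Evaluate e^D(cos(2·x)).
\cos{\left(2 x + 2 \right)}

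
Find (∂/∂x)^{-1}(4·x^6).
\frac{4 x^{7}}{7}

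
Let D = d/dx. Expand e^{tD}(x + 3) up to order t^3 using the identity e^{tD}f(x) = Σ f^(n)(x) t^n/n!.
t + x + 3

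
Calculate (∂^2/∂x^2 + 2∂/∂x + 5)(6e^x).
48 e^{x}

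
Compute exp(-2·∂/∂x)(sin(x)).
\sin{\left(x - 2 \right)}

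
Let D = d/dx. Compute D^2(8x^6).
240 x^{4}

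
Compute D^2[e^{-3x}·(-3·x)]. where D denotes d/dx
9 \left(2 - 3 x\right) e^{- 3 x}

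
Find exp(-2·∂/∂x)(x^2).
x^{2} - 4 x + 4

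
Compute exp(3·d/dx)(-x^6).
- x^{6} - 18 x^{5} - 135 x^{4} - 540 x^{3} - 1215 x^{2} - 1458 x - 729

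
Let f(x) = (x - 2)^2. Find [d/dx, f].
2 x - 4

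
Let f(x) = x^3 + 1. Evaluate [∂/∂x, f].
3 x^{2}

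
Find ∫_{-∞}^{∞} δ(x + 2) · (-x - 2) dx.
0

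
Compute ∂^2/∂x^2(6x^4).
72 x^{2}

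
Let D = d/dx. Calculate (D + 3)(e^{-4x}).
- e^{- 4 x}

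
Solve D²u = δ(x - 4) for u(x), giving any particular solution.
\frac{|x - 4|}{2}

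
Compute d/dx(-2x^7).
- 14 x^{6}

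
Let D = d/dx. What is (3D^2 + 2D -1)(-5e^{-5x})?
- 320 e^{- 5 x}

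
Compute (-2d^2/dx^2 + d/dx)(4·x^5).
20 x^{3} \left(x - 8\right)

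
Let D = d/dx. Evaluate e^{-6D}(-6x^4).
- 6 x^{4} + 144 x^{3} - 1296 x^{2} + 5184 x - 7776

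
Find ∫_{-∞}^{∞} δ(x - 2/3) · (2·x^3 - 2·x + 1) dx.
\frac{7}{27}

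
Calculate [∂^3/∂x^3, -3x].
-9\frac{d^{2}}{dx^{2}}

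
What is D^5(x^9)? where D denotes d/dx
15120 x^{4}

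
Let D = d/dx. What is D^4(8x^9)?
24192 x^{5}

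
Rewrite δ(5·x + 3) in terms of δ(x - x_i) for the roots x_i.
\frac{\delta(x + 3/5)}{5}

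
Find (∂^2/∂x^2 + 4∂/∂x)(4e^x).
20 e^{x}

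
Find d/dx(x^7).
7 x^{6}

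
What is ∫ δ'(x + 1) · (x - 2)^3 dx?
-27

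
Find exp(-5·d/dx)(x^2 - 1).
x^{2} - 10 x + 24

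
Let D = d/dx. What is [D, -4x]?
-4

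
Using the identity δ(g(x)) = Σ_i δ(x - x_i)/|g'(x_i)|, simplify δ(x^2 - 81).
\frac{\delta(x - 9) + \delta(x + 9)}{18}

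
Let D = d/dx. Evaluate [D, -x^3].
- 3 x^{2}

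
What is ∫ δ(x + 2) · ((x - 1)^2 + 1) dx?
10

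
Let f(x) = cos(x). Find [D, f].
- \sin{\left(x \right)}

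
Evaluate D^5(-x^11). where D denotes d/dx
- 55440 x^{6}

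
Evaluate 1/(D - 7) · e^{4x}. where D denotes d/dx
- \frac{e^{4 x}}{3}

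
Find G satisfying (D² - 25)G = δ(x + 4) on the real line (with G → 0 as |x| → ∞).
-\frac{e^{-5|x + 4|}}{10}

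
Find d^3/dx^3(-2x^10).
- 1440 x^{7}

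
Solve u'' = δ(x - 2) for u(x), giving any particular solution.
\frac{|x - 2|}{2}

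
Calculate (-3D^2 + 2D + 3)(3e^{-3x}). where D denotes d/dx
- 90 e^{- 3 x}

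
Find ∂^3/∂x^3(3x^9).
1512 x^{6}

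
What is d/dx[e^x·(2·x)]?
2 \left(x + 1\right) e^{x}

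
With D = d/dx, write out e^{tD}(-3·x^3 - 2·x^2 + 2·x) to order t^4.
- 3 t^{3} - t^{2} \left(9 x + 2\right) - t \left(9 x^{2} + 4 x - 2\right) - 3 x^{3} - 2 x^{2} + 2 x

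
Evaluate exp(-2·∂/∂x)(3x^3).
3 x^{3} - 18 x^{2} + 36 x - 24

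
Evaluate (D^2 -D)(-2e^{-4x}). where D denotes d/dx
- 40 e^{- 4 x}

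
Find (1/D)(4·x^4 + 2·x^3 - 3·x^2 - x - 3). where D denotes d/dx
\frac{4 x^{5}}{5} + \frac{x^{4}}{2} - x^{3} - \frac{x^{2}}{2} - 3 x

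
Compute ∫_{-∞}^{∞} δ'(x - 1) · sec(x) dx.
- \tan{\left(1 \right)} \sec{\left(1 \right)}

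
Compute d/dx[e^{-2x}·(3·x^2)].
6 x \left(1 - x\right) e^{- 2 x}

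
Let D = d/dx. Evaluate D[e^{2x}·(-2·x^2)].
4 x \left(- x - 1\right) e^{2 x}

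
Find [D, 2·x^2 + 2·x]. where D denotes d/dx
4 x + 2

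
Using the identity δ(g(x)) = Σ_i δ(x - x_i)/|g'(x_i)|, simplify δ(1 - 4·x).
\frac{\delta(x - 1/4)}{4}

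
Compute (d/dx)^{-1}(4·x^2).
\frac{4 x^{3}}{3}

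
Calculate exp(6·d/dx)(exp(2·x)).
e^{2 x + 12}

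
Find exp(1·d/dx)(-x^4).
- x^{4} - 4 x^{3} - 6 x^{2} - 4 x - 1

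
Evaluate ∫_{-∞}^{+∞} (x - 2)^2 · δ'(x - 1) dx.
2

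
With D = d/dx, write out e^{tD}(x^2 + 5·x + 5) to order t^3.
t^{2} + t \left(2 x + 5\right) + x^{2} + 5 x + 5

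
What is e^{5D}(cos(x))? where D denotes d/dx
\cos{\left(x + 5 \right)}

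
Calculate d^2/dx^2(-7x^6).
- 210 x^{4}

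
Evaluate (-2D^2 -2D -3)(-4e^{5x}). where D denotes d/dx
252 e^{5 x}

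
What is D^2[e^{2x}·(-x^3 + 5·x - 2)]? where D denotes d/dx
\left(- 4 x^{3} - 12 x^{2} + 14 x + 12\right) e^{2 x}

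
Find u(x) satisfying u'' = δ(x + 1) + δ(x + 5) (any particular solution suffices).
\frac{|x + 1|}{2} + \frac{|x + 5|}{2}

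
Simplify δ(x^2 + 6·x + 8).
\frac{\delta(x + 2) + \delta(x + 4)}{2}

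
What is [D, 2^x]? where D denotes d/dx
2^{x} \log{\left(2 \right)}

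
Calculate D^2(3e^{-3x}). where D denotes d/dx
27 e^{- 3 x}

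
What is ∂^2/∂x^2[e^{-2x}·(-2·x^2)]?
4 \left(- 2 x^{2} + 4 x - 1\right) e^{- 2 x}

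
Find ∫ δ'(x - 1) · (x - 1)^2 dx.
0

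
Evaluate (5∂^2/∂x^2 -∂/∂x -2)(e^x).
2 e^{x}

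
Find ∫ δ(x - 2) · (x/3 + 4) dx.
\frac{14}{3}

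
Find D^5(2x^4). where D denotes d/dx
0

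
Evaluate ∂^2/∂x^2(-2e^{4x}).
- 32 e^{4 x}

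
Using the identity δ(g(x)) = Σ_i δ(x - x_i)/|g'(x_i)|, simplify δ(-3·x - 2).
\frac{\delta(x + 2/3)}{3}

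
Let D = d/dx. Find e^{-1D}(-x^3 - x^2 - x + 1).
- x^{3} + 2 x^{2} - 2 x + 2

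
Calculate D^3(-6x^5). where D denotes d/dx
- 360 x^{2}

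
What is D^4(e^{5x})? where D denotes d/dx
625 e^{5 x}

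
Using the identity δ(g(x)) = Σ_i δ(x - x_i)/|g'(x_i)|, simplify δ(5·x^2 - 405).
\frac{\delta(x - 9) + \delta(x + 9)}{90}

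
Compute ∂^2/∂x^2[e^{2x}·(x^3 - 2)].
\left(4 x^{3} + 12 x^{2} + 6 x - 8\right) e^{2 x}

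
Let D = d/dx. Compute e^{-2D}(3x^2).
3 x^{2} - 12 x + 12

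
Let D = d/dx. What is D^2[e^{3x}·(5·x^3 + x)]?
\left(45 x^{3} + 90 x^{2} + 39 x + 6\right) e^{3 x}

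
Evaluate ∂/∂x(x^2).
2 x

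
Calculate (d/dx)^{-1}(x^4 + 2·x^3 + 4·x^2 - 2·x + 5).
\frac{x^{5}}{5} + \frac{x^{4}}{2} + \frac{4 x^{3}}{3} - x^{2} + 5 x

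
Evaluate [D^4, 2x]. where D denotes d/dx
8D^{3}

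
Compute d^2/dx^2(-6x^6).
- 180 x^{4}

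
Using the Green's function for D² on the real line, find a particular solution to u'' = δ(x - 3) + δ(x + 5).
\frac{|x - 3|}{2} + \frac{|x + 5|}{2}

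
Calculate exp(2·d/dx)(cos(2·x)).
\cos{\left(2 x + 4 \right)}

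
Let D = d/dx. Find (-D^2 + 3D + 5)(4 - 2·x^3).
- 10 x^{3} - 18 x^{2} + 12 x + 20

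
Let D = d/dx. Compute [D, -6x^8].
- 48 x^{7}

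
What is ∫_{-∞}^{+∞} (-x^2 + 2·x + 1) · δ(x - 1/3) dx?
\frac{14}{9}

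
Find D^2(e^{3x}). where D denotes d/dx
9 e^{3 x}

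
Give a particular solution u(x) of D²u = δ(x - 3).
\frac{|x - 3|}{2}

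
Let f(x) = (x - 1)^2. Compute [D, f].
2 x - 2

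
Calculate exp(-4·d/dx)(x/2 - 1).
\frac{x}{2} - 3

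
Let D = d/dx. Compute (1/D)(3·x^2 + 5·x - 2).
x^{3} + \frac{5 x^{2}}{2} - 2 x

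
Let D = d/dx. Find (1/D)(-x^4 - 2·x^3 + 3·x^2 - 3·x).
- \frac{x^{5}}{5} - \frac{x^{4}}{2} + x^{3} - \frac{3 x^{2}}{2}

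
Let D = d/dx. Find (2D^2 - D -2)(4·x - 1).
- 8 x - 2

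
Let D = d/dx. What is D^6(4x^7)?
20160 x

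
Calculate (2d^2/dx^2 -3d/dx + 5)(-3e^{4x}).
- 75 e^{4 x}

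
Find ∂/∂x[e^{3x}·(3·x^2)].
3 x \left(3 x + 2\right) e^{3 x}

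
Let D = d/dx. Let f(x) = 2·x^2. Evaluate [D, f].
4 x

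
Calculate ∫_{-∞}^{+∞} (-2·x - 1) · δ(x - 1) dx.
-3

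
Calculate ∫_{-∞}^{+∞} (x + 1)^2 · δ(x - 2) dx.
9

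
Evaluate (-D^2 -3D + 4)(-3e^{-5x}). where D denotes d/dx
18 e^{- 5 x}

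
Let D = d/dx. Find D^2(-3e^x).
- 3 e^{x}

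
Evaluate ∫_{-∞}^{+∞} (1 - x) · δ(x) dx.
1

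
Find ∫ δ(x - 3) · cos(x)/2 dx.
\frac{\cos{\left(3 \right)}}{2}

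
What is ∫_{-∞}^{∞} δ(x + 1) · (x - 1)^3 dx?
-8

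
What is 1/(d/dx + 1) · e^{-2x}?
- e^{- 2 x}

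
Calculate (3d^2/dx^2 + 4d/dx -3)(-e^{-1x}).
4 e^{- x}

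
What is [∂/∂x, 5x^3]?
15 x^{2}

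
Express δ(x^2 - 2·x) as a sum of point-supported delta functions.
\frac{\delta(x - 2) + \delta(x)}{2}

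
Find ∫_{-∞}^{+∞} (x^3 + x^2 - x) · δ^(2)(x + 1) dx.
-4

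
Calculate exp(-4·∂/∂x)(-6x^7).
- 6 x^{7} + 168 x^{6} - 2016 x^{5} + 13440 x^{4} - 53760 x^{3} + 129024 x^{2} - 172032 x + 98304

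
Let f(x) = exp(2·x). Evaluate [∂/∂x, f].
2 e^{2 x}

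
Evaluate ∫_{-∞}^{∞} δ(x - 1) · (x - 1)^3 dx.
0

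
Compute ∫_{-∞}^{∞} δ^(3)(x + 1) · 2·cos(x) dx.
2 \sin{\left(1 \right)}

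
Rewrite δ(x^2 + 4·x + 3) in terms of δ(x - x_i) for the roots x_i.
\frac{\delta(x + 1) + \delta(x + 3)}{2}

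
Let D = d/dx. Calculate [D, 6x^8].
48 x^{7}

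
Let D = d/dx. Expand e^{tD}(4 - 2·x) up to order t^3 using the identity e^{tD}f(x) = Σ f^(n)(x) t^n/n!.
- 2 t - 2 x + 4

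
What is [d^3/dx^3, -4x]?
-12\frac{d^{2}}{dx^{2}}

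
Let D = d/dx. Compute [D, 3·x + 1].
3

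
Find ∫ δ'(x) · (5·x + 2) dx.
-5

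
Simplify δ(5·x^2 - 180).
\frac{\delta(x - 6) + \delta(x + 6)}{60}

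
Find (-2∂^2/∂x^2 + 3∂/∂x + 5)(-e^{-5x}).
60 e^{- 5 x}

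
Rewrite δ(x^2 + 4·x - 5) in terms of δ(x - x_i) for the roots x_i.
\frac{\delta(x - 1) + \delta(x + 5)}{6}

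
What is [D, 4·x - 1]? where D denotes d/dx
4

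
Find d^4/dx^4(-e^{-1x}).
- e^{- x}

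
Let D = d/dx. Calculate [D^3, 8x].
24D^{2}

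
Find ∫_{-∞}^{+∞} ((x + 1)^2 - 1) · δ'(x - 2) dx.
-6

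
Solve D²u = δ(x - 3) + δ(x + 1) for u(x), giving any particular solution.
\frac{|x - 3|}{2} + \frac{|x + 1|}{2}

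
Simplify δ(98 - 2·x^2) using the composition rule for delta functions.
\frac{\delta(x - 7) + \delta(x + 7)}{28}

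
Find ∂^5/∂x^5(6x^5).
720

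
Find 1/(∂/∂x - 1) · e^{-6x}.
- \frac{e^{- 6 x}}{7}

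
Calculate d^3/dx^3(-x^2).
0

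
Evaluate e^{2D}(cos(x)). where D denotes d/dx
\cos{\left(x + 2 \right)}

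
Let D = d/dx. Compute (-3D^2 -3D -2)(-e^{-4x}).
38 e^{- 4 x}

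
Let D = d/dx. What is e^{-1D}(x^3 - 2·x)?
x^{3} - 3 x^{2} + x + 1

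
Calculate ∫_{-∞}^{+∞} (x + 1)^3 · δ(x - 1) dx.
8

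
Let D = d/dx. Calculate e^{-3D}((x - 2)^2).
x^{2} - 10 x + 25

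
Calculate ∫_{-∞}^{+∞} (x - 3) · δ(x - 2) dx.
-1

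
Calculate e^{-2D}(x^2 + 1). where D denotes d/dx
x^{2} - 4 x + 5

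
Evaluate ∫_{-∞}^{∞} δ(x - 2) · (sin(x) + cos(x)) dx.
\cos{\left(2 \right)} + \sin{\left(2 \right)}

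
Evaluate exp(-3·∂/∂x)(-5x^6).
- 5 x^{6} + 90 x^{5} - 675 x^{4} + 2700 x^{3} - 6075 x^{2} + 7290 x - 3645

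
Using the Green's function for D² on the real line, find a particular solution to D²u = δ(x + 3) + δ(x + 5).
\frac{|x + 3|}{2} + \frac{|x + 5|}{2}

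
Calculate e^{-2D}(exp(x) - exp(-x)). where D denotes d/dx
- e^{2 - x} + e^{x - 2}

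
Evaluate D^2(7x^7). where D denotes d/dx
294 x^{5}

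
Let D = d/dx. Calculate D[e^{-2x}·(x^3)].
x^{2} \left(3 - 2 x\right) e^{- 2 x}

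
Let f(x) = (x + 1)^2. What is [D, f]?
2 x + 2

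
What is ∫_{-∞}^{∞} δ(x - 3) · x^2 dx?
9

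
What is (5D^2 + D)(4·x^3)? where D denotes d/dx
12 x \left(x + 10\right)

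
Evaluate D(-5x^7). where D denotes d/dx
- 35 x^{6}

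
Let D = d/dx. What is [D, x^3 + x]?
3 x^{2} + 1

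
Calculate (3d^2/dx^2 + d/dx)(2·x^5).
10 x^{3} \left(x + 12\right)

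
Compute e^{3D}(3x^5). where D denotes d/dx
3 x^{5} + 45 x^{4} + 270 x^{3} + 810 x^{2} + 1215 x + 729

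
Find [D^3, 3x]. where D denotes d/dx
9D^{2}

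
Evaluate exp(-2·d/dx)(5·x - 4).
5 x - 14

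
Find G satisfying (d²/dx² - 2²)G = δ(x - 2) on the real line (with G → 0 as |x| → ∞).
-\frac{e^{-2|x - 2|}}{4}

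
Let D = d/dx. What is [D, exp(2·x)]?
2 e^{2 x}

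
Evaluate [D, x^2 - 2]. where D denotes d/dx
2 x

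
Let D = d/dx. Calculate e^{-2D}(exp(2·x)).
e^{2 x - 4}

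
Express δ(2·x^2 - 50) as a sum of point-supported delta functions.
\frac{\delta(x - 5) + \delta(x + 5)}{20}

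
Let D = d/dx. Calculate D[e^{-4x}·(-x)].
\left(4 x - 1\right) e^{- 4 x}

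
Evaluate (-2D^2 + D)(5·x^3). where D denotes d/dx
15 x \left(x - 4\right)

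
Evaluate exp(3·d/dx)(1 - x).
- x - 2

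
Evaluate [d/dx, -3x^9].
- 27 x^{8}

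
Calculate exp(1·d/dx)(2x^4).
2 x^{4} + 8 x^{3} + 12 x^{2} + 8 x + 2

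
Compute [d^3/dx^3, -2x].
-6\frac{d^{2}}{dx^{2}}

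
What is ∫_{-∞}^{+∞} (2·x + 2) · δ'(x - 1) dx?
-2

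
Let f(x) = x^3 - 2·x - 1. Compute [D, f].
3 x^{2} - 2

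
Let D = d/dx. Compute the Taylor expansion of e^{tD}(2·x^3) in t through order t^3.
2 t^{3} + 6 t^{2} x + 6 t x^{2} + 2 x^{3}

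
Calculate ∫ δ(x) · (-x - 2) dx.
-2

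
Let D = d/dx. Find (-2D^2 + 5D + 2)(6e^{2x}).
24 e^{2 x}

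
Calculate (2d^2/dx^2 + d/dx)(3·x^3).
9 x \left(x + 4\right)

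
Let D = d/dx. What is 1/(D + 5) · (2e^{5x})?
\frac{e^{5 x}}{5}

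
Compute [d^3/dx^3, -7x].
-21\frac{d^{2}}{dx^{2}}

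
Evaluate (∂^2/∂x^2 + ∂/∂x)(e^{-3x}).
6 e^{- 3 x}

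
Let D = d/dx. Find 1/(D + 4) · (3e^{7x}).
\frac{3 e^{7 x}}{11}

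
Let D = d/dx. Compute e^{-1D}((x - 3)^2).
x^{2} - 8 x + 16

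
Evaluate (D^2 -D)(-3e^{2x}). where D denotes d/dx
- 6 e^{2 x}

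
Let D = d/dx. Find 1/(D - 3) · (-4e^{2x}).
4 e^{2 x}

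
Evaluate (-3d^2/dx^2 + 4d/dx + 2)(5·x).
10 x + 20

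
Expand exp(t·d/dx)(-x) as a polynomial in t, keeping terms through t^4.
- t - x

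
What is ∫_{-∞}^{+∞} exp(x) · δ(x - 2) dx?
e^{2}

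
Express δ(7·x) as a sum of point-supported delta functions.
\frac{\delta(x)}{7}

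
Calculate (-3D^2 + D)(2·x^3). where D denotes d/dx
6 x \left(x - 6\right)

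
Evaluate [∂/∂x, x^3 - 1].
3 x^{2}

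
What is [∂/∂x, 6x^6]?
36 x^{5}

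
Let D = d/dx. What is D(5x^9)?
45 x^{8}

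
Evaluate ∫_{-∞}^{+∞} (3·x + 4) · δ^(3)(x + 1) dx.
0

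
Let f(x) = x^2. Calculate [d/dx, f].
2 x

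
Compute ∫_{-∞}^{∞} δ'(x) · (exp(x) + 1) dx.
-1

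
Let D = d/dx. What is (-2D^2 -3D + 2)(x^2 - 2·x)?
2 x^{2} - 10 x + 2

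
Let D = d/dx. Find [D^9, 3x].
27D^{8}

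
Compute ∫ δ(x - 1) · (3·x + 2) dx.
5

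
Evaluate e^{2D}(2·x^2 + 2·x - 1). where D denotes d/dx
2 x^{2} + 10 x + 11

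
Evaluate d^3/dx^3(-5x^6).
- 600 x^{3}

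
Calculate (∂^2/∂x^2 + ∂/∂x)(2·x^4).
8 x^{2} \left(x + 3\right)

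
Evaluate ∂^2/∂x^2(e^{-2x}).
4 e^{- 2 x}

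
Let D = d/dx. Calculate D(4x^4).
16 x^{3}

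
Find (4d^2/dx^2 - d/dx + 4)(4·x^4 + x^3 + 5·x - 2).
16 x^{4} - 12 x^{3} + 189 x^{2} + 44 x - 13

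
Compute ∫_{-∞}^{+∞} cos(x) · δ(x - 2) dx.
\cos{\left(2 \right)}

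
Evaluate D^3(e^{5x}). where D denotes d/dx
125 e^{5 x}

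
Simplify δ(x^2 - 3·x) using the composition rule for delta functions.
\frac{\delta(x - 3) + \delta(x)}{3}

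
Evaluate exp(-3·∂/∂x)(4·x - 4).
4 x - 16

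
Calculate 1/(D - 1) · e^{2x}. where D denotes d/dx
e^{2 x}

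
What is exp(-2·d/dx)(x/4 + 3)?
\frac{x}{4} + \frac{5}{2}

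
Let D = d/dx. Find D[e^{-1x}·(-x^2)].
x \left(x - 2\right) e^{- x}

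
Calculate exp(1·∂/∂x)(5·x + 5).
5 x + 10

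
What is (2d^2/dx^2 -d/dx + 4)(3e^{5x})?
147 e^{5 x}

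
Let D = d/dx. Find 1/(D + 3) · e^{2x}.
\frac{e^{2 x}}{5}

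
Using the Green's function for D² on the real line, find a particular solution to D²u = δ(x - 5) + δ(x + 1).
\frac{|x - 5|}{2} + \frac{|x + 1|}{2}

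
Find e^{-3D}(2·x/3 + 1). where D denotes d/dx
\frac{2 x}{3} - 1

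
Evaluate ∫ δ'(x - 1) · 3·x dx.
-3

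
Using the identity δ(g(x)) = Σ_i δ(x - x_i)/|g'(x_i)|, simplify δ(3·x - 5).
\frac{\delta(x - 5/3)}{3}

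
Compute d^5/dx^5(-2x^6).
- 1440 x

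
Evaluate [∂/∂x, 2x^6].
12 x^{5}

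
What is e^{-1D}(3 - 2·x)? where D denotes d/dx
5 - 2 x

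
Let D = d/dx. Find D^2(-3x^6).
- 90 x^{4}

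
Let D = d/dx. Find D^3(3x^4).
72 x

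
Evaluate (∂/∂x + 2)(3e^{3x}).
15 e^{3 x}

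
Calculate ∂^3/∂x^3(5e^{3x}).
135 e^{3 x}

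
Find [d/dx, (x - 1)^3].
3 \left(x - 1\right)^{2}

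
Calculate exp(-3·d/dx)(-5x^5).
- 5 x^{5} + 75 x^{4} - 450 x^{3} + 1350 x^{2} - 2025 x + 1215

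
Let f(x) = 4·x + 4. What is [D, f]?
4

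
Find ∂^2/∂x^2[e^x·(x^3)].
x \left(x^{2} + 6 x + 6\right) e^{x}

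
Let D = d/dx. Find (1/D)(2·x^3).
\frac{x^{4}}{2}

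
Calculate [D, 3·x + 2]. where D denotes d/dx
3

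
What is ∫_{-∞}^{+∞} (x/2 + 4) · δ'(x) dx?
- \frac{1}{2}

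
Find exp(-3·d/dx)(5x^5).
5 x^{5} - 75 x^{4} + 450 x^{3} - 1350 x^{2} + 2025 x - 1215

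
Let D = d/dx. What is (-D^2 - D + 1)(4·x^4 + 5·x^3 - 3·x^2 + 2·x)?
4 x^{4} - 11 x^{3} - 66 x^{2} - 22 x + 4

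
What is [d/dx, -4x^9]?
- 36 x^{8}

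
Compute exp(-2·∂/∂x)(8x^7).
8 x^{7} - 112 x^{6} + 672 x^{5} - 2240 x^{4} + 4480 x^{3} - 5376 x^{2} + 3584 x - 1024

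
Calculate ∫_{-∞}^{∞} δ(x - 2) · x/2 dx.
1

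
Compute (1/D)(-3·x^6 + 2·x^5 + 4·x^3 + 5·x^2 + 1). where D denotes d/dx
- \frac{3 x^{7}}{7} + \frac{x^{6}}{3} + x^{4} + \frac{5 x^{3}}{3} + x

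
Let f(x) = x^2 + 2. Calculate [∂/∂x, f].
2 x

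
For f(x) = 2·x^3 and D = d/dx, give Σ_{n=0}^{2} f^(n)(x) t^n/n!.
2 x \left(3 t^{2} + 3 t x + x^{2}\right)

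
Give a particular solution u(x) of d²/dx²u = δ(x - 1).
\frac{|x - 1|}{2}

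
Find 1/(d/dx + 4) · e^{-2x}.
\frac{e^{- 2 x}}{2}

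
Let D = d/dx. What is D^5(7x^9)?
105840 x^{4}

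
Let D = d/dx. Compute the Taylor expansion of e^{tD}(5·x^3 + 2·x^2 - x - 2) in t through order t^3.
5 t^{3} + t^{2} \left(15 x + 2\right) + t \left(15 x^{2} + 4 x - 1\right) + 5 x^{3} + 2 x^{2} - x - 2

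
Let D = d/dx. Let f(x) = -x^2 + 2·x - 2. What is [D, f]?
2 - 2 x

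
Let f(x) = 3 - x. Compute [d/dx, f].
-1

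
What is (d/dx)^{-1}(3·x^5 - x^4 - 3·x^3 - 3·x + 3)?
\frac{x^{6}}{2} - \frac{x^{5}}{5} - \frac{3 x^{4}}{4} - \frac{3 x^{2}}{2} + 3 x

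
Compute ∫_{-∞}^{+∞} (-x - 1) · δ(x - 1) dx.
-2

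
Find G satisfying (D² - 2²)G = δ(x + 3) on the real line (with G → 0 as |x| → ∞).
-\frac{e^{-2|x + 3|}}{4}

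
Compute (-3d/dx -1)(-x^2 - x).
x^{2} + 7 x + 3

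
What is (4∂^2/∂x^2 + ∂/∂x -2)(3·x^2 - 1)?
- 6 x^{2} + 6 x + 26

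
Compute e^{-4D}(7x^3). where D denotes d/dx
7 x^{3} - 84 x^{2} + 336 x - 448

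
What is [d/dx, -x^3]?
- 3 x^{2}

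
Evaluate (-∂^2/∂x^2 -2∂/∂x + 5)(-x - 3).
- 5 x - 13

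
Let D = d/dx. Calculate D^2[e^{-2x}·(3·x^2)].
6 \left(2 x^{2} - 4 x + 1\right) e^{- 2 x}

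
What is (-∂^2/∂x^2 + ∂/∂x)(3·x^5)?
15 x^{3} \left(x - 4\right)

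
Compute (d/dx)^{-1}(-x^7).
- \frac{x^{8}}{8}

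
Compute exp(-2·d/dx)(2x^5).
2 x^{5} - 20 x^{4} + 80 x^{3} - 160 x^{2} + 160 x - 64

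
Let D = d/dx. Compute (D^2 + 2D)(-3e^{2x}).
- 24 e^{2 x}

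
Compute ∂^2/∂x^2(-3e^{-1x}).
- 3 e^{- x}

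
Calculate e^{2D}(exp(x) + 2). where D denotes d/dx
e^{x + 2} + 2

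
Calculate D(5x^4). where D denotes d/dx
20 x^{3}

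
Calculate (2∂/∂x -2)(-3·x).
6 x - 6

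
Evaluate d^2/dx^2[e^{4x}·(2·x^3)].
4 x \left(8 x^{2} + 12 x + 3\right) e^{4 x}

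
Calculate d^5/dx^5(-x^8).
- 6720 x^{3}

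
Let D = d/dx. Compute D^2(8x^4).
96 x^{2}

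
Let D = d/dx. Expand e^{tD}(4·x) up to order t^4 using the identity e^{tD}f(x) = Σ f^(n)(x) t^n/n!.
4 t + 4 x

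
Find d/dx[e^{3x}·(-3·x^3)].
9 x^{2} \left(- x - 1\right) e^{3 x}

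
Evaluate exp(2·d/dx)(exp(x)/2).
\frac{e^{x + 2}}{2}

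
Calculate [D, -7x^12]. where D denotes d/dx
- 84 x^{11}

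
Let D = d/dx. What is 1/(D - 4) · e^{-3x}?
- \frac{e^{- 3 x}}{7}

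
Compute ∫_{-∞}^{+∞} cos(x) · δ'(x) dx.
0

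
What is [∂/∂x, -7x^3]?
- 21 x^{2}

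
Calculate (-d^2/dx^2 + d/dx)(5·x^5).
25 x^{3} \left(x - 4\right)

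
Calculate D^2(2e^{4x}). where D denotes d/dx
32 e^{4 x}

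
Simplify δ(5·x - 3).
\frac{\delta(x - 3/5)}{5}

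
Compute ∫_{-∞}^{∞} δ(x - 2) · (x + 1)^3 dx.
27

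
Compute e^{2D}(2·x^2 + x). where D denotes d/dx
2 x^{2} + 9 x + 10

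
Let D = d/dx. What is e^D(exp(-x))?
e^{- x - 1}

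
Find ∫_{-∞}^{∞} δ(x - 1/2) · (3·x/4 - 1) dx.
- \frac{5}{8}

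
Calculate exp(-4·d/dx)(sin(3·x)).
\sin{\left(3 x - 12 \right)}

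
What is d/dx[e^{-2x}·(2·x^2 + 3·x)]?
\left(- 4 x^{2} - 2 x + 3\right) e^{- 2 x}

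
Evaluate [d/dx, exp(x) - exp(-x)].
2 \cosh{\left(x \right)}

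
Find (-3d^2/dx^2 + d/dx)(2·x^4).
8 x^{2} \left(x - 9\right)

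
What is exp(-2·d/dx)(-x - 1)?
1 - x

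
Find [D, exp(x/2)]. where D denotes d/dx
\frac{e^{\frac{x}{2}}}{2}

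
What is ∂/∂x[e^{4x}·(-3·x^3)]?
x^{2} \left(- 12 x - 9\right) e^{4 x}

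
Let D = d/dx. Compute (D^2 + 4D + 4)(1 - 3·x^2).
- 12 x^{2} - 24 x - 2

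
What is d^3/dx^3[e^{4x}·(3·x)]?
\left(192 x + 144\right) e^{4 x}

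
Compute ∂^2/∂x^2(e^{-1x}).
e^{- x}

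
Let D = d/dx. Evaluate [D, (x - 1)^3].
3 \left(x - 1\right)^{2}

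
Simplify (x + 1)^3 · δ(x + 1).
0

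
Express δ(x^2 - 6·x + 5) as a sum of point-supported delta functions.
\frac{\delta(x - 5) + \delta(x - 1)}{4}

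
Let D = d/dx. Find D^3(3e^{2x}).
24 e^{2 x}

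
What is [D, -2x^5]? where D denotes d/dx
- 10 x^{4}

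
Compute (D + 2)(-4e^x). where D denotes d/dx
- 12 e^{x}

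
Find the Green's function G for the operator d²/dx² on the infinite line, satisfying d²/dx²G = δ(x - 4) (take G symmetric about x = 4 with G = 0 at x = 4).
\frac{|x - 4|}{2}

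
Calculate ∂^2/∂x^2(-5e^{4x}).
- 80 e^{4 x}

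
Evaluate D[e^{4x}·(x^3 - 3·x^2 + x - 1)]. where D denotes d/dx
\left(4 x^{3} - 9 x^{2} - 2 x - 3\right) e^{4 x}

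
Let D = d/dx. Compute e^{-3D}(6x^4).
6 x^{4} - 72 x^{3} + 324 x^{2} - 648 x + 486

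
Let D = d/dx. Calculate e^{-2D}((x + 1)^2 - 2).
x^{2} - 2 x - 1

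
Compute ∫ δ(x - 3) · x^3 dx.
27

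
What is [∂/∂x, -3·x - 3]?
-3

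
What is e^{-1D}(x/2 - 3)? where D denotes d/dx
\frac{x}{2} - \frac{7}{2}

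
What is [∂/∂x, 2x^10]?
20 x^{9}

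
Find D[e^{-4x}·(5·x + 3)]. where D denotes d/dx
\left(- 20 x - 7\right) e^{- 4 x}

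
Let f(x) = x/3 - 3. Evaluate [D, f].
\frac{1}{3}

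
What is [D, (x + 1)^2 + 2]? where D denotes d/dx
2 x + 2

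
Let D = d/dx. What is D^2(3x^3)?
18 x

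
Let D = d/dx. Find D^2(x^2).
2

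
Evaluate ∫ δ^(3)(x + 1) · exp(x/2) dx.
- \frac{1}{8 e^{\frac{1}{2}}}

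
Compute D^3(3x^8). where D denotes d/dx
1008 x^{5}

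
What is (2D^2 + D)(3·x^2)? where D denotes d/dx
6 x + 12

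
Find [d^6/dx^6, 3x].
18\frac{d^{5}}{dx^{5}}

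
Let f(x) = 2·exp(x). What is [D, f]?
2 e^{x}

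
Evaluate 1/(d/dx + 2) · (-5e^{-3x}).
5 e^{- 3 x}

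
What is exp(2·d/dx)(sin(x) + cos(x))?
\sqrt{2} \sin{\left(x + \frac{\pi}{4} + 2 \right)}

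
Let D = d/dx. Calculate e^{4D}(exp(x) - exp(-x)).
2 \sinh{\left(x + 4 \right)}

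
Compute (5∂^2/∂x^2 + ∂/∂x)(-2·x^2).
- 4 x - 20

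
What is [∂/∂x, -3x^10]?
- 30 x^{9}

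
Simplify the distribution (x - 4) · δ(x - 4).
0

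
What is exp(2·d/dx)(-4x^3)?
- 4 x^{3} - 24 x^{2} - 48 x - 32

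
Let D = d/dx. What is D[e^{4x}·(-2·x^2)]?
4 x \left(- 2 x - 1\right) e^{4 x}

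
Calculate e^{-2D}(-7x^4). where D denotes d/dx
- 7 x^{4} + 56 x^{3} - 168 x^{2} + 224 x - 112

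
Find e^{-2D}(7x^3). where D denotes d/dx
7 x^{3} - 42 x^{2} + 84 x - 56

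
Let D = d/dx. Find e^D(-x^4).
- x^{4} - 4 x^{3} - 6 x^{2} - 4 x - 1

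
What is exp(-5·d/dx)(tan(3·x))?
\tan{\left(3 x - 15 \right)}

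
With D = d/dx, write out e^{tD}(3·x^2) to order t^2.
3 t^{2} + 6 t x + 3 x^{2}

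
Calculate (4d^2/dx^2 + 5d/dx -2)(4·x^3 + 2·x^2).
- 8 x^{3} + 56 x^{2} + 116 x + 16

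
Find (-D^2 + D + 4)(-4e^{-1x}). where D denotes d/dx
- 8 e^{- x}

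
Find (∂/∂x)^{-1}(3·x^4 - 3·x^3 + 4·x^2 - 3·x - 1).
\frac{3 x^{5}}{5} - \frac{3 x^{4}}{4} + \frac{4 x^{3}}{3} - \frac{3 x^{2}}{2} - x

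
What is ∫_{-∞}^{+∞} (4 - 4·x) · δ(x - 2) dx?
-4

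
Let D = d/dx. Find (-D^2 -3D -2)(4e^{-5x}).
- 48 e^{- 5 x}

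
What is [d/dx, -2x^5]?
- 10 x^{4}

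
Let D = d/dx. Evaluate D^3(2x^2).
0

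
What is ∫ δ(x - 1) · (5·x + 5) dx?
10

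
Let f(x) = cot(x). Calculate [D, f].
- \frac{1}{\sin^{2}{\left(x \right)}}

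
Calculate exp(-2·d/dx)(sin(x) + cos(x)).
\sqrt{2} \cos{\left(- x + \frac{\pi}{4} + 2 \right)}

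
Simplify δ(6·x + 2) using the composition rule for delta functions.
\frac{\delta(x + 1/3)}{6}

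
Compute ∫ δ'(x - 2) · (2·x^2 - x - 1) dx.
-7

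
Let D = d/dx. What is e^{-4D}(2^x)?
2^{x - 4}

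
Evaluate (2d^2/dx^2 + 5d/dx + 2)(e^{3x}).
35 e^{3 x}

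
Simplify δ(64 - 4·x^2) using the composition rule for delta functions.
\frac{\delta(x - 4) + \delta(x + 4)}{32}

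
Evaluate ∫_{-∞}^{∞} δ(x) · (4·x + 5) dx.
5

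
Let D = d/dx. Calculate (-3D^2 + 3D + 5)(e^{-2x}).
- 13 e^{- 2 x}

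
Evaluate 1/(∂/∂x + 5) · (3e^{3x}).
\frac{3 e^{3 x}}{8}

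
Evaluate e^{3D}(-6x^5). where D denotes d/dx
- 6 x^{5} - 90 x^{4} - 540 x^{3} - 1620 x^{2} - 2430 x - 1458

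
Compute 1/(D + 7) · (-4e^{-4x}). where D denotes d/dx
- \frac{4 e^{- 4 x}}{3}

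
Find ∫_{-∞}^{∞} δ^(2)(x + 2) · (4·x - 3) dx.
0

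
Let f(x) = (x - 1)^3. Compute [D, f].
3 \left(x - 1\right)^{2}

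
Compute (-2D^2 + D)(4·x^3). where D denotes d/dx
12 x \left(x - 4\right)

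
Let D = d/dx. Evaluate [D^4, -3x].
-12D^{3}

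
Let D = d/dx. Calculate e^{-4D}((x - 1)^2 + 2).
x^{2} - 10 x + 27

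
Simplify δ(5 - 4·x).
\frac{\delta(x - 5/4)}{4}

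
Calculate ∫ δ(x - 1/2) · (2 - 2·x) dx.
1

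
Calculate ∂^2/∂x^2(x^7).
42 x^{5}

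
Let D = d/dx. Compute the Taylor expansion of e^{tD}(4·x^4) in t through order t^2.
4 x^{2} \left(6 t^{2} + 4 t x + x^{2}\right)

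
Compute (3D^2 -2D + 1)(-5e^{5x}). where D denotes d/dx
- 330 e^{5 x}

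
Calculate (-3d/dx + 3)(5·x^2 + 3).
15 x^{2} - 30 x + 9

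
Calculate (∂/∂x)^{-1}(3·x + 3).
\frac{3 x^{2}}{2} + 3 x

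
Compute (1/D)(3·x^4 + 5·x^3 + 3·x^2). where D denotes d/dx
\frac{3 x^{5}}{5} + \frac{5 x^{4}}{4} + x^{3}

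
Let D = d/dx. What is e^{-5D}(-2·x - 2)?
8 - 2 x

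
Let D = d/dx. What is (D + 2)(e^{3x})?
5 e^{3 x}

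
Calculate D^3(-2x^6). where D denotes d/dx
- 240 x^{3}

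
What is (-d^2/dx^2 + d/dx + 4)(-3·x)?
- 12 x - 3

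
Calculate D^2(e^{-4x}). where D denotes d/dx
16 e^{- 4 x}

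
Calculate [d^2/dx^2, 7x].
14\frac{d}{dx}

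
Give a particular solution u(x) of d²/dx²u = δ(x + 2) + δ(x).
\frac{|x + 2|}{2} + \frac{|x|}{2}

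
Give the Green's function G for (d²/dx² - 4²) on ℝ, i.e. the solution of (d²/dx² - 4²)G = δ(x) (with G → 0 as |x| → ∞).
-\frac{e^{-4|x|}}{8}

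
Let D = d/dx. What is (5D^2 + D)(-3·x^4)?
12 x^{2} \left(- x - 15\right)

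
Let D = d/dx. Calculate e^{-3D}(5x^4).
5 x^{4} - 60 x^{3} + 270 x^{2} - 540 x + 405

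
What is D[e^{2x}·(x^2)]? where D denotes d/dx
2 x \left(x + 1\right) e^{2 x}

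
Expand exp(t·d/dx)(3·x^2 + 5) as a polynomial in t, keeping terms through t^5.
3 t^{2} + 6 t x + 3 x^{2} + 5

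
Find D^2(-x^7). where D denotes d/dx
- 42 x^{5}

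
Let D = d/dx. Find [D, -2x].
-2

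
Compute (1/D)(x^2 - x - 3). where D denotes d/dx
\frac{x^{3}}{3} - \frac{x^{2}}{2} - 3 x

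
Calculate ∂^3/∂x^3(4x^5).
240 x^{2}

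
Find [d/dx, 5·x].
5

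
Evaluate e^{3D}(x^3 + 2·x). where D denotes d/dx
x^{3} + 9 x^{2} + 29 x + 33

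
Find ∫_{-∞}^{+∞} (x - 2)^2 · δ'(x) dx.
4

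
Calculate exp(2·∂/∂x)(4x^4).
4 x^{4} + 32 x^{3} + 96 x^{2} + 128 x + 64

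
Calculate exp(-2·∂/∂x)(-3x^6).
- 3 x^{6} + 36 x^{5} - 180 x^{4} + 480 x^{3} - 720 x^{2} + 576 x - 192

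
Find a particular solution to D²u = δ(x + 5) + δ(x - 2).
\frac{|x + 5|}{2} + \frac{|x - 2|}{2}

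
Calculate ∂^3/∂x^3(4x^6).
480 x^{3}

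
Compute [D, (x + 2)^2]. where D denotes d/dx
2 x + 4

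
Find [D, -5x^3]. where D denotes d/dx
- 15 x^{2}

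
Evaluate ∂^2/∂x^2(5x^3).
30 x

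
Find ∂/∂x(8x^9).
72 x^{8}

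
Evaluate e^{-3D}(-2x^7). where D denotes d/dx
- 2 x^{7} + 42 x^{6} - 378 x^{5} + 1890 x^{4} - 5670 x^{3} + 10206 x^{2} - 10206 x + 4374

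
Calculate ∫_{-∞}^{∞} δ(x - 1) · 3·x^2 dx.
3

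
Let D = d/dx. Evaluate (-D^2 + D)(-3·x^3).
9 x \left(2 - x\right)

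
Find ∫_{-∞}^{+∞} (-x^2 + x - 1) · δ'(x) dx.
-1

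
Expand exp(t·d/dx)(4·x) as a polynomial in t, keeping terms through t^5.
4 t + 4 x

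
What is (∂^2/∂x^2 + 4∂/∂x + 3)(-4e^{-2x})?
4 e^{- 2 x}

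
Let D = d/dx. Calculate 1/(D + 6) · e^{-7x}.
- e^{- 7 x}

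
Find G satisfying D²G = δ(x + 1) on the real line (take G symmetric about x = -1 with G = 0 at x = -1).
\frac{|x + 1|}{2}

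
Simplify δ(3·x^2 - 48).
\frac{\delta(x - 4) + \delta(x + 4)}{24}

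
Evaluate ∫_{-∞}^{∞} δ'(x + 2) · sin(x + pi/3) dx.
- \sin{\left(\frac{\pi}{6} + 2 \right)}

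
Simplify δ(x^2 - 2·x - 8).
\frac{\delta(x - 4) + \delta(x + 2)}{6}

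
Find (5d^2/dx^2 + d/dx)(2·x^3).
6 x \left(x + 10\right)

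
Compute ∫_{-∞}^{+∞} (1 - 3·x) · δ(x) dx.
1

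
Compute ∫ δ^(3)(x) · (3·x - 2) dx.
0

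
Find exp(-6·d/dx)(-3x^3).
- 3 x^{3} + 54 x^{2} - 324 x + 648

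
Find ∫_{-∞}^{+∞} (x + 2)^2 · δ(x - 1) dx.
9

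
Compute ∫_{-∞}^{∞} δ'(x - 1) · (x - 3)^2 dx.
4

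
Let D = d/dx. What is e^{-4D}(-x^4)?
- x^{4} + 16 x^{3} - 96 x^{2} + 256 x - 256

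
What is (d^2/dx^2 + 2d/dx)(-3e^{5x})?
- 105 e^{5 x}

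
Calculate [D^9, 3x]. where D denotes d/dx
27D^{8}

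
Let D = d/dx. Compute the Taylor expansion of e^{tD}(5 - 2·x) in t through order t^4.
- 2 t - 2 x + 5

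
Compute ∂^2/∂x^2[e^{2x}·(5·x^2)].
\left(20 x^{2} + 40 x + 10\right) e^{2 x}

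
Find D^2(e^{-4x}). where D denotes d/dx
16 e^{- 4 x}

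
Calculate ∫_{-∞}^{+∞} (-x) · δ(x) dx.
0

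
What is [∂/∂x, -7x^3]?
- 21 x^{2}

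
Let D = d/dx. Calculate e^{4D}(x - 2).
x + 2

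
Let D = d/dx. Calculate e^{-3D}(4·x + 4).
4 x - 8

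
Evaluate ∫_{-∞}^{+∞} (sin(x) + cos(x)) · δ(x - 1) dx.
\cos{\left(1 \right)} + \sin{\left(1 \right)}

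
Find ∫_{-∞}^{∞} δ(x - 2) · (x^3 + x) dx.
10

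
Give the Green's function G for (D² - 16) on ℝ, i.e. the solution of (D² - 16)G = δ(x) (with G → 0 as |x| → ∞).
-\frac{e^{-4|x|}}{8}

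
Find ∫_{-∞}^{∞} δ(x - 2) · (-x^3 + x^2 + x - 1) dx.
-3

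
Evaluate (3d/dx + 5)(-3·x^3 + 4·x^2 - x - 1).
- 15 x^{3} - 7 x^{2} + 19 x - 8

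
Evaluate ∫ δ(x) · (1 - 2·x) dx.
1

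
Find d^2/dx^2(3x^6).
90 x^{4}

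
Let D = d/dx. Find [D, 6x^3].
18 x^{2}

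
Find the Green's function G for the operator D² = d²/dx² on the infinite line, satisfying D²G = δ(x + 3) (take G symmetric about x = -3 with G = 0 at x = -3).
\frac{|x + 3|}{2}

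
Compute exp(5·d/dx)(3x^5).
3 x^{5} + 75 x^{4} + 750 x^{3} + 3750 x^{2} + 9375 x + 9375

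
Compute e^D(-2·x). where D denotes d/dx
- 2 x - 2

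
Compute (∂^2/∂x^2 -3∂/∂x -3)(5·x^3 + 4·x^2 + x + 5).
- 15 x^{3} - 57 x^{2} + 3 x - 10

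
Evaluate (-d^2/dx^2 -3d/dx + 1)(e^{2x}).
- 9 e^{2 x}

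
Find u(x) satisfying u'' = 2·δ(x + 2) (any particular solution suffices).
|x + 2|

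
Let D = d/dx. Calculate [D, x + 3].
1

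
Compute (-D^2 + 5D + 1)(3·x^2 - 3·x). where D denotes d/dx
3 x^{2} + 27 x - 21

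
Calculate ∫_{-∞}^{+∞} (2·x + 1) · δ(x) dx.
1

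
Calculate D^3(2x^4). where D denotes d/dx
48 x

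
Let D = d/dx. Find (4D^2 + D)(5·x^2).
10 x + 40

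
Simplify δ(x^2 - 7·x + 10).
\frac{\delta(x - 2) + \delta(x - 5)}{3}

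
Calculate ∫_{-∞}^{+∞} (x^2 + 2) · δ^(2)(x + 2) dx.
2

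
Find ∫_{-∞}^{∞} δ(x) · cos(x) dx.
1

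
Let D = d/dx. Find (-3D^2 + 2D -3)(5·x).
10 - 15 x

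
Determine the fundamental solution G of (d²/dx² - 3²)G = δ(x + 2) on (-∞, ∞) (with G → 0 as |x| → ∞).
-\frac{e^{-3|x + 2|}}{6}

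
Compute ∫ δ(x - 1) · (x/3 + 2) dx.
\frac{7}{3}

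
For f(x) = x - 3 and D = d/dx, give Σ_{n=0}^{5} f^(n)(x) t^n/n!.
t + x - 3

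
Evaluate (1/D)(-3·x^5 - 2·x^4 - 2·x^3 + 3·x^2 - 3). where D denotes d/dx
- \frac{x^{6}}{2} - \frac{2 x^{5}}{5} - \frac{x^{4}}{2} + x^{3} - 3 x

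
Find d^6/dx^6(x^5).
0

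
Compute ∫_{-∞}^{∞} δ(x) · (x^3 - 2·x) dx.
0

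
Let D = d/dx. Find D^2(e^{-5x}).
25 e^{- 5 x}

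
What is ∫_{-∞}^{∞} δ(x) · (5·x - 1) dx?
-1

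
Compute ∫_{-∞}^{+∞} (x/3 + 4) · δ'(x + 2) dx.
- \frac{1}{3}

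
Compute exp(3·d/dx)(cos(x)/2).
\frac{\cos{\left(x + 3 \right)}}{2}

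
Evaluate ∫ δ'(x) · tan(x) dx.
-1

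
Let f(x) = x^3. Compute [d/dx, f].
3 x^{2}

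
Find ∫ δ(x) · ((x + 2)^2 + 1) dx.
5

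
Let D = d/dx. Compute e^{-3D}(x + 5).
x + 2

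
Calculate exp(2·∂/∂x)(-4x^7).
- 4 x^{7} - 56 x^{6} - 336 x^{5} - 1120 x^{4} - 2240 x^{3} - 2688 x^{2} - 1792 x - 512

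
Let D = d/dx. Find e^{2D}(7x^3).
7 x^{3} + 42 x^{2} + 84 x + 56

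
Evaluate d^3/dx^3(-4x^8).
- 1344 x^{5}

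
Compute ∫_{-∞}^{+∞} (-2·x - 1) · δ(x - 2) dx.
-5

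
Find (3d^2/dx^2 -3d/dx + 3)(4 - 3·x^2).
- 9 x^{2} + 18 x - 6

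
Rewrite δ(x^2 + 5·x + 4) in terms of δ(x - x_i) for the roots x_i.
\frac{\delta(x + 4) + \delta(x + 1)}{3}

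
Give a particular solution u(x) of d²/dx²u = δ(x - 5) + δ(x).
\frac{|x - 5|}{2} + \frac{|x|}{2}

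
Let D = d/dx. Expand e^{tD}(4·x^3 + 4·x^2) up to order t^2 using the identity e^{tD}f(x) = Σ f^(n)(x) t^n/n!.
4 t^{2} \left(3 x + 1\right) + 4 t x \left(3 x + 2\right) + 4 x^{3} + 4 x^{2}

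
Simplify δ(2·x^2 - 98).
\frac{\delta(x - 7) + \delta(x + 7)}{28}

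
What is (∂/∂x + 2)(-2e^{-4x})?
4 e^{- 4 x}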